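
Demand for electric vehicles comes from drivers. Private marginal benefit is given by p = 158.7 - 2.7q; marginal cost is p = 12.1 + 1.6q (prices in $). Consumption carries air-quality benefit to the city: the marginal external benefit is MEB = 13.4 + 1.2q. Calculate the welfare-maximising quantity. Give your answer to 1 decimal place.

q* = 51.6

Social marginal benefit = demand + MEB = 172.1 - 1.5q.
Set SMB = MC: 172.1 - 1.5q = 12.1 + 1.6q → q* = 51.6129.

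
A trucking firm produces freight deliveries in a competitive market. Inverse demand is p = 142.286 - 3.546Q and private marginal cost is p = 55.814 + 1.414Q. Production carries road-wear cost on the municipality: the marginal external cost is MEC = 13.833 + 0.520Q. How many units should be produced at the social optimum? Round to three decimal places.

Social marginal cost = private MC + MEC = 69.647 + 1.934Q.
Set SMC = demand: 69.647 + 1.934Q = 142.286 - 3.546Q → Q* = 13.2553.

Q* = 13.255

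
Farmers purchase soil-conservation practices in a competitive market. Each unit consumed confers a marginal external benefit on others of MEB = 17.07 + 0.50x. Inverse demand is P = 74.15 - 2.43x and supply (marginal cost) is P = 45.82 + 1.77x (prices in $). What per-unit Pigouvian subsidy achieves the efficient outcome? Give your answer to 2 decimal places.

subsidy = $23.21 per unit

Social marginal benefit = demand + MEB = 91.22 - 1.93x.
Set SMB = MC: 91.22 - 1.93x = 45.82 + 1.77x → x* = 12.2703.
The Pigouvian subsidy equals MEB at x*: 17.07 + 0.50×12.2703 = 23.2052.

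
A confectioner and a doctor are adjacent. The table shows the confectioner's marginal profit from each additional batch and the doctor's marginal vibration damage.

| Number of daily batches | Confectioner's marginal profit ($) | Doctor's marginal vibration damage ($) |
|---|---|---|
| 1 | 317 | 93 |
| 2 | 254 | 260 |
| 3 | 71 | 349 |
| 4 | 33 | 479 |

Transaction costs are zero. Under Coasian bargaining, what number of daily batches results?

1

Bargaining reaches the level where marginal profit last exceeds marginal vibration damage.
That holds through level 1 (317 ≥ 93) but not at 2 (254 < 260).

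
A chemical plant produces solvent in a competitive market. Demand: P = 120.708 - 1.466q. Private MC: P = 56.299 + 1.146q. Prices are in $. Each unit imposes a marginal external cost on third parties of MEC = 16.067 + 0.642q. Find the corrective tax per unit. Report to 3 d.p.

Social marginal cost = private MC + MEC = 72.366 + 1.788q.
Set SMC = demand: 72.366 + 1.788q = 120.708 - 1.466q → q* = 14.8562.
The Pigouvian tax equals MEC at q*: 16.067 + 0.642×14.8562 = 25.6047.

tax = $25.605 per unit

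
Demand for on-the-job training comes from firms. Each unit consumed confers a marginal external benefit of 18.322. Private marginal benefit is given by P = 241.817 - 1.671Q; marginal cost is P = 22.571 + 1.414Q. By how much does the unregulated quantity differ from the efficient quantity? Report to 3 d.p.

5.939 units

Market equilibrium (private): 22.571 + 1.414Q = 241.817 - 1.671Q → Q_m = 71.0684.
Social marginal benefit = demand + MEB = 260.139 - 1.671Q.
Set SMB = MC: 260.139 - 1.671Q = 22.571 + 1.414Q → Q* = 77.0075.
Gap = |71.0684 − 77.0075| = 5.9391.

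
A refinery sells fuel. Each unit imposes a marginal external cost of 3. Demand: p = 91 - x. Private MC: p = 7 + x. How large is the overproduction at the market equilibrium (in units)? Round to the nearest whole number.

2 units

Market equilibrium (private): 7 + x = 91 - x → x_m = 42.0000.
Social marginal cost = private MC + MEC = 10 + x.
Set SMC = demand: 10 + x = 91 - x → x* = 40.5000.
Gap = |42.0000 − 40.5000| = 1.5000.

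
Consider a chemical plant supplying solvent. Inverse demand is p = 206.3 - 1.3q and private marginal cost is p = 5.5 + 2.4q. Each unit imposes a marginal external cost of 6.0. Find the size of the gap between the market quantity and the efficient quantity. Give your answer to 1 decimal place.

Market equilibrium (private): 5.5 + 2.4q = 206.3 - 1.3q → q_m = 54.2703.
Social marginal cost = private MC + MEC = 11.5 + 2.4q.
Set SMC = demand: 11.5 + 2.4q = 206.3 - 1.3q → q* = 52.6486.
Gap = |54.2703 − 52.6486| = 1.6217.

1.6 units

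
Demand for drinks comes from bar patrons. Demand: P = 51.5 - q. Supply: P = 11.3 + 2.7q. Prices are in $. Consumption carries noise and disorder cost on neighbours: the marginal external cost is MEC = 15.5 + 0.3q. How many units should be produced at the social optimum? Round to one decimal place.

Social marginal benefit = demand − MEC = 36.0 - 1.3q.
Set SMB = MC: 36.0 - 1.3q = 11.3 + 2.7q → q* = 6.1750.

q* = 6.2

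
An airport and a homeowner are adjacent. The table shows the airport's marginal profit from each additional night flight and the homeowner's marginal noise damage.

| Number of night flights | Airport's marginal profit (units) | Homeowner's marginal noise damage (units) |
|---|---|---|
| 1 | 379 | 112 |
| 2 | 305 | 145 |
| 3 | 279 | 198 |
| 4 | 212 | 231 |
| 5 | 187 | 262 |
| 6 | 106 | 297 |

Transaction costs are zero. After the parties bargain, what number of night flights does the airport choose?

Bargaining reaches the level where marginal profit last exceeds marginal noise damage.
That holds through level 3 (279 ≥ 198) but not at 4 (212 < 231).

3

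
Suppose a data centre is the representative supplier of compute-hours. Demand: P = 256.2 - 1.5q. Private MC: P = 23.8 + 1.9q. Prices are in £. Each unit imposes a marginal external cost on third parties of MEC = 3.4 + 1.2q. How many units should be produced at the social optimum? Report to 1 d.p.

q* = 49.8

Social marginal cost = private MC + MEC = 27.2 + 3.1q.
Set SMC = demand: 27.2 + 3.1q = 256.2 - 1.5q → q* = 49.7826.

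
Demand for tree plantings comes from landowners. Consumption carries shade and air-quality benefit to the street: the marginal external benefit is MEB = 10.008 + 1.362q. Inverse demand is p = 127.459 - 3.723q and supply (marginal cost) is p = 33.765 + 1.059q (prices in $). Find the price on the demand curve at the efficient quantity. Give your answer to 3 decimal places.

P = $14.569

Social marginal benefit = demand + MEB = 137.467 - 2.361q.
Set SMB = MC: 137.467 - 2.361q = 33.765 + 1.059q → q* = 30.3222.
Consumer price on the demand curve at q*: 127.459 − 3.723×30.3222 = 14.5694.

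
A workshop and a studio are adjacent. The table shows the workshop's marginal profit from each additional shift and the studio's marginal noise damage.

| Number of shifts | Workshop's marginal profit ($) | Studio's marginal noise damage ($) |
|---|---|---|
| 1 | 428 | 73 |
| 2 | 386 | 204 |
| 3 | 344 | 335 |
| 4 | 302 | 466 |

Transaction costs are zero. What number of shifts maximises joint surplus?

3

Bargaining reaches the level where marginal profit last exceeds marginal noise damage.
That holds through level 3 (344 ≥ 335) but not at 4 (302 < 466).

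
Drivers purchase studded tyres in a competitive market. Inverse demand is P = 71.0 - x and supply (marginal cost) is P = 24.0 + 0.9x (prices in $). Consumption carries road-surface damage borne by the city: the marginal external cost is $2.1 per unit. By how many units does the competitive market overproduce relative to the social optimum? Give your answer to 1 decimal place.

1.1 units

Market equilibrium (private): 24.0 + 0.9x = 71.0 - x → x_m = 24.7368.
Social marginal benefit = demand − MEC = 68.9 - x.
Set SMB = MC: 68.9 - x = 24.0 + 0.9x → x* = 23.6316.
Gap = |24.7368 − 23.6316| = 1.1052.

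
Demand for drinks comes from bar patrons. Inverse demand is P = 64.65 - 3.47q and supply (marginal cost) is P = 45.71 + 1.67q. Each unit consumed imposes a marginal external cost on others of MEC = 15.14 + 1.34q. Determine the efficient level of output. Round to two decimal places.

q* = 0.59

Social marginal benefit = demand − MEC = 49.51 - 4.81q.
Set SMB = MC: 49.51 - 4.81q = 45.71 + 1.67q → q* = 0.5864.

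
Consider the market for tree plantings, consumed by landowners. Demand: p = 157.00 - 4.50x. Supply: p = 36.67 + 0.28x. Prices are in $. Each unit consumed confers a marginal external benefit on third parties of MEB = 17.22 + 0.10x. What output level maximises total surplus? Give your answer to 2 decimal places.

Social marginal benefit = demand + MEB = 174.22 - 4.40x.
Set SMB = MC: 174.22 - 4.40x = 36.67 + 0.28x → x* = 29.3910.

x* = 29.39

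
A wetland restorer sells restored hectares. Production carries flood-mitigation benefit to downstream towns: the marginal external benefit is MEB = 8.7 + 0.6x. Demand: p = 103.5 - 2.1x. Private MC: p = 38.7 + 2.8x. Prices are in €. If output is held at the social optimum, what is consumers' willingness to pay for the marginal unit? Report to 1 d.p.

P = €67.6

Social marginal cost = private MC − MEB = 30.0 + 2.2x.
Set SMC = demand: 30.0 + 2.2x = 103.5 - 2.1x → x* = 17.0930.
Consumer price on the demand curve at x*: 103.5 − 2.1×17.0930 = 67.6047.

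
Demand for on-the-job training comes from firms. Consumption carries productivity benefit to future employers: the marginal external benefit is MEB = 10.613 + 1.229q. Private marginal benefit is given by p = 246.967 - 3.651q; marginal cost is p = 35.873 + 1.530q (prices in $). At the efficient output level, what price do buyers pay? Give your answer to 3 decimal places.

P = $42.146

Social marginal benefit = demand + MEB = 257.580 - 2.422q.
Set SMB = MC: 257.580 - 2.422q = 35.873 + 1.530q → q* = 56.0999.
Consumer price on the demand curve at q*: 246.967 − 3.651×56.0999 = 42.1463.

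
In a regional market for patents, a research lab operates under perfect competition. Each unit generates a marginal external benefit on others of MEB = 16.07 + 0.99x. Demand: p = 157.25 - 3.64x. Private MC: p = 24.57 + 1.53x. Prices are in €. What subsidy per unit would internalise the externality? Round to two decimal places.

subsidy = €51.30 per unit

Social marginal cost = private MC − MEB = 8.50 + 0.54x.
Set SMC = demand: 8.50 + 0.54x = 157.25 - 3.64x → x* = 35.5861.
The Pigouvian subsidy equals MEB at x*: 16.07 + 0.99×35.5861 = 51.3002.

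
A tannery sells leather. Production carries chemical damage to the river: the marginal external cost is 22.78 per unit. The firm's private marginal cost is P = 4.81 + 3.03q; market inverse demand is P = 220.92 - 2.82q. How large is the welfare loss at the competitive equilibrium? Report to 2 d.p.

DWL = 44.35

Market equilibrium (private): 4.81 + 3.03q = 220.92 - 2.82q → q_m = 36.9419.
Social marginal cost = private MC + MEC = 27.59 + 3.03q.
Set SMC = demand: 27.59 + 3.03q = 220.92 - 2.82q → q* = 33.0479.
Between q* and q_m the wedge SMC − demand runs linearly from 0 to MEC(q_m), so the loss is a triangle.
DWL = ½ × 3.8940 × 22.7800 = 44.3527.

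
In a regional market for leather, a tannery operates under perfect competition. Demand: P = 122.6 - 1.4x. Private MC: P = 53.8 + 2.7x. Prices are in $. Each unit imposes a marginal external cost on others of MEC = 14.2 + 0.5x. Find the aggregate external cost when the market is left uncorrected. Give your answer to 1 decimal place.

$308.7

Market equilibrium (private): 53.8 + 2.7x = 122.6 - 1.4x → x_m = 16.7805.
Total external cost = ∫₀^{x_m} (14.2 + 0.5x) dx = 14.2×16.7805 + ½×0.5×16.7805² = 308.6794.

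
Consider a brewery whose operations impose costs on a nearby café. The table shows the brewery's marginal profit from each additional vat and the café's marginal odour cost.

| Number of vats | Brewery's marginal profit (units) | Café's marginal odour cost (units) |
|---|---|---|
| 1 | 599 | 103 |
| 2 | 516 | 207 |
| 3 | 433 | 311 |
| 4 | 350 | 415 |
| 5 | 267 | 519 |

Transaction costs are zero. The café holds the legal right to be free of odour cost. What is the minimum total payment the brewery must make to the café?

Efficient level: marginal profit ≥ marginal odour cost through level 3, so k* = 3.
With the café holding the right, the brewery must at least compensate total damage at k*: 103 + 207 + 311 = 621.

621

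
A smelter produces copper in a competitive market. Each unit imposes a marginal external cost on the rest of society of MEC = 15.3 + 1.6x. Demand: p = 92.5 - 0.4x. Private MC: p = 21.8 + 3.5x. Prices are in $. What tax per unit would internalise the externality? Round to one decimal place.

tax = $31.4 per unit

Social marginal cost = private MC + MEC = 37.1 + 5.1x.
Set SMC = demand: 37.1 + 5.1x = 92.5 - 0.4x → x* = 10.0727.
The Pigouvian tax equals MEC at x*: 15.3 + 1.6×10.0727 = 31.4163.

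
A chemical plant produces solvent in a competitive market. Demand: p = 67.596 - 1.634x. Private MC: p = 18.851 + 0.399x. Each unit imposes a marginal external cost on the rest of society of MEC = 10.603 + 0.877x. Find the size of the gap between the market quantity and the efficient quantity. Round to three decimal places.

10.870 units

Market equilibrium (private): 18.851 + 0.399x = 67.596 - 1.634x → x_m = 23.9769.
Social marginal cost = private MC + MEC = 29.454 + 1.276x.
Set SMC = demand: 29.454 + 1.276x = 67.596 - 1.634x → x* = 13.1072.
Gap = |23.9769 − 13.1072| = 10.8697.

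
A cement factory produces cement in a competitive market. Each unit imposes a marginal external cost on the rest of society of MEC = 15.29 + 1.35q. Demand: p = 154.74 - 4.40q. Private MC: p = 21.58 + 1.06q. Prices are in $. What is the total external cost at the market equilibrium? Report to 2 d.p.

Market equilibrium (private): 21.58 + 1.06q = 154.74 - 4.40q → q_m = 24.3883.
Total external cost = ∫₀^{q_m} (15.29 + 1.35q) dq = 15.29×24.3883 + ½×1.35×24.3883² = 774.3798.

$774.38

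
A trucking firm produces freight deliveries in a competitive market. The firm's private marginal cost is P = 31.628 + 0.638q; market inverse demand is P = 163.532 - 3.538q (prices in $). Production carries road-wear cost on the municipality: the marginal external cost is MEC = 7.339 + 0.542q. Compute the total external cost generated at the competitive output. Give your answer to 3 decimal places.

$502.185

Market equilibrium (private): 31.628 + 0.638q = 163.532 - 3.538q → q_m = 31.5862.
Total external cost = ∫₀^{q_m} (7.339 + 0.542q) dq = 7.339×31.5862 + ½×0.542×31.5862² = 502.1846.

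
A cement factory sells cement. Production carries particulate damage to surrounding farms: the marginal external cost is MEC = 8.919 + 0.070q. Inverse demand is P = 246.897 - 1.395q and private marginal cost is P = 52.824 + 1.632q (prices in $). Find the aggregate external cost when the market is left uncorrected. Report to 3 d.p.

Market equilibrium (private): 52.824 + 1.632q = 246.897 - 1.395q → q_m = 64.1140.
Total external cost = ∫₀^{q_m} (8.919 + 0.070q) dq = 8.919×64.1140 + ½×0.070×64.1140² = 715.7039.

$715.704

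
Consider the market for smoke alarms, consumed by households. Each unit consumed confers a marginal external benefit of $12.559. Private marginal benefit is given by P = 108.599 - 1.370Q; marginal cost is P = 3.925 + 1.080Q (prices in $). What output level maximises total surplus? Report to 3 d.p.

Q* = 47.850

Social marginal benefit = demand + MEB = 121.158 - 1.370Q.
Set SMB = MC: 121.158 - 1.370Q = 3.925 + 1.080Q → Q* = 47.8502.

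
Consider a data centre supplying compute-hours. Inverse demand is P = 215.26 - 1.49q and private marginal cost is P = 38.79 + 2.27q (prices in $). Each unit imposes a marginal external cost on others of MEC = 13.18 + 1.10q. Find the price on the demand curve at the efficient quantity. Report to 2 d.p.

P = $165.20

Social marginal cost = private MC + MEC = 51.97 + 3.37q.
Set SMC = demand: 51.97 + 3.37q = 215.26 - 1.49q → q* = 33.5988.
Consumer price on the demand curve at q*: 215.26 − 1.49×33.5988 = 165.1978.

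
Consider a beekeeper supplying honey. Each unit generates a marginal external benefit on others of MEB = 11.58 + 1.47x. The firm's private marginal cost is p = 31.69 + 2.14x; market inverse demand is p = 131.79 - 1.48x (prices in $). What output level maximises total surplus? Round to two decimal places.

x* = 51.94

Social marginal cost = private MC − MEB = 20.11 + 0.67x.
Set SMC = demand: 20.11 + 0.67x = 131.79 - 1.48x → x* = 51.9442.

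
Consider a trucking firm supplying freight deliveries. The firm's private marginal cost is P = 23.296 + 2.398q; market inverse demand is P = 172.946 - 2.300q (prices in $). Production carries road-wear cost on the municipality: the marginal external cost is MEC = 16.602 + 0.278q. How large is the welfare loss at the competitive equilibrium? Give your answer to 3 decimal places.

Market equilibrium (private): 23.296 + 2.398q = 172.946 - 2.300q → q_m = 31.8540.
Social marginal cost = private MC + MEC = 39.898 + 2.676q.
Set SMC = demand: 39.898 + 2.676q = 172.946 - 2.300q → q* = 26.7379.
The loss is the area between SMC and demand from q* to q_m; with linear curves that's a triangle of height MEC(q_m).
DWL = ½ × 5.1161 × 25.4574 = 65.1213.

DWL = $65.121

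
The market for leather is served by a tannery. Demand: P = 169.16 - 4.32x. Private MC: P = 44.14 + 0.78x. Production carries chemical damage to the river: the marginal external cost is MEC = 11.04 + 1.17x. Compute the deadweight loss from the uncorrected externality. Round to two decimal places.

DWL = 125.82

Market equilibrium (private): 44.14 + 0.78x = 169.16 - 4.32x → x_m = 24.5137.
Social marginal cost = private MC + MEC = 55.18 + 1.95x.
Set SMC = demand: 55.18 + 1.95x = 169.16 - 4.32x → x* = 18.1786.
Height of the DWL triangle at x_m is SMC(x_m) − demand(x_m) = MEC(x_m) = 39.7211.
DWL = ½ × 6.3351 × 39.7211 = 125.8186.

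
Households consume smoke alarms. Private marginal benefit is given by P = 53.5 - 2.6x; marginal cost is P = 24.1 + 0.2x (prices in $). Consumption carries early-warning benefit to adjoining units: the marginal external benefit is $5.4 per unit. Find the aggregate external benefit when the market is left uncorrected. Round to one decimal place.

Market equilibrium (private): 24.1 + 0.2x = 53.5 - 2.6x → x_m = 10.5000.
Total external benefit = MEB × x_m = 5.4 × 10.5000 = 56.7000.

$56.7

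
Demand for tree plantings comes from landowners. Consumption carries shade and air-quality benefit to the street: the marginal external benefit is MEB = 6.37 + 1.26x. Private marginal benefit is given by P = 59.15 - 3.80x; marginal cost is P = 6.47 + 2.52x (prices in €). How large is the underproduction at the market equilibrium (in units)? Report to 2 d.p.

3.33 units

Market equilibrium (private): 6.47 + 2.52x = 59.15 - 3.80x → x_m = 8.3354.
Social marginal benefit = demand + MEB = 65.52 - 2.54x.
Set SMB = MC: 65.52 - 2.54x = 6.47 + 2.52x → x* = 11.6700.
Gap = |8.3354 − 11.6700| = 3.3346.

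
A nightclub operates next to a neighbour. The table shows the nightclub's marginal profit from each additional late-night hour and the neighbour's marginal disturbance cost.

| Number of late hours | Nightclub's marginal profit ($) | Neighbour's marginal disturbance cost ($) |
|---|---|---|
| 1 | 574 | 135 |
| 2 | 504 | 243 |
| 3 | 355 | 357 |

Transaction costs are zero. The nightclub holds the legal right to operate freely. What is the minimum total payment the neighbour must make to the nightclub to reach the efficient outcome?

$355

Left alone the nightclub would choose level 3 (marginal profit stays positive).
Efficient level: k* = 2 (marginal profit ≥ marginal disturbance cost through 2).
The neighbour must at least cover the nightclub's forgone profit from cutting 3→2: 355 = 355.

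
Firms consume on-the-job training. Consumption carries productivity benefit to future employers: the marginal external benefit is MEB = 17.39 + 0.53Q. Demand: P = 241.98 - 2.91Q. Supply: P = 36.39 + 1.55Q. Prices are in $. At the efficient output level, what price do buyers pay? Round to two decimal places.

P = $76.87

Social marginal benefit = demand + MEB = 259.37 - 2.38Q.
Set SMB = MC: 259.37 - 2.38Q = 36.39 + 1.55Q → Q* = 56.7379.
Consumer price on the demand curve at Q*: 241.98 − 2.91×56.7379 = 76.8727.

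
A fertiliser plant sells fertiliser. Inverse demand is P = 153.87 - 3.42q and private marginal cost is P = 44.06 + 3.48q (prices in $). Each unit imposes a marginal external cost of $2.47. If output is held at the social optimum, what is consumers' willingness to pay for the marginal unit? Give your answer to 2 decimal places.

Social marginal cost = private MC + MEC = 46.53 + 3.48q.
Set SMC = demand: 46.53 + 3.48q = 153.87 - 3.42q → q* = 15.5565.
Consumer price on the demand curve at q*: 153.87 − 3.42×15.5565 = 100.6668.

P = $100.67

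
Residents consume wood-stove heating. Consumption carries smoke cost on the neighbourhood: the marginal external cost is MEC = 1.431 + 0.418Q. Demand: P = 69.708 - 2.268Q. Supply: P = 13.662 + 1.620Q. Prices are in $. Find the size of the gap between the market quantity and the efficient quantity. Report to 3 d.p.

1.732 units

Market equilibrium (private): 13.662 + 1.620Q = 69.708 - 2.268Q → Q_m = 14.4151.
Social marginal benefit = demand − MEC = 68.277 - 2.686Q.
Set SMB = MC: 68.277 - 2.686Q = 13.662 + 1.620Q → Q* = 12.6835.
Gap = |14.4151 − 12.6835| = 1.7316.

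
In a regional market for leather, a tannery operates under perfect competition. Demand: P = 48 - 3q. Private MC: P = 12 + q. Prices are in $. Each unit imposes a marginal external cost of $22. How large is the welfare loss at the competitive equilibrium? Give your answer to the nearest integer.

Market equilibrium (private): 12 + q = 48 - 3q → q_m = 9.0000.
Social marginal cost = private MC + MEC = 34 + q.
Set SMC = demand: 34 + q = 48 - 3q → q* = 3.5000.
The welfare-loss triangle has base |q_m − q*| and height MEC(q_m) (the vertical gap between SMC and demand is zero at q* and MEC at q_m).
DWL = ½ × 5.5000 × 22.0000 = 60.5000.

DWL = $61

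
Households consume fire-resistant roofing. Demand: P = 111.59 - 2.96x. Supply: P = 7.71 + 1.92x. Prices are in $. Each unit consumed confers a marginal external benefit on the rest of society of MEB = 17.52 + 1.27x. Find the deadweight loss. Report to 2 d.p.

DWL = $274.94

Market equilibrium (private): 7.71 + 1.92x = 111.59 - 2.96x → x_m = 21.2869.
Social marginal benefit = demand + MEB = 129.11 - 1.69x.
Set SMB = MC: 129.11 - 1.69x = 7.71 + 1.92x → x* = 33.6288.
Between x* and x_m the wedge SMB − MC runs linearly from 0 to MEB(x_m), so the loss is a triangle.
DWL = ½ × 12.3419 × 44.5543 = 274.9424.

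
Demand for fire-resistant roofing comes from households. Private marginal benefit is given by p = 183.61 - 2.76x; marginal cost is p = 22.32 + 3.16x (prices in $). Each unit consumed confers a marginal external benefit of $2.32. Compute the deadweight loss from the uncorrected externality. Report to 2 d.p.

DWL = $0.45

Market equilibrium (private): 22.32 + 3.16x = 183.61 - 2.76x → x_m = 27.2449.
Social marginal benefit = demand + MEB = 185.93 - 2.76x.
Set SMB = MC: 185.93 - 2.76x = 22.32 + 3.16x → x* = 27.6368.
The loss is the area between SMB and MC from x* to x_m; with linear curves that's a triangle of height MEB(x_m).
DWL = ½ × 0.3919 × 2.3200 = 0.4546.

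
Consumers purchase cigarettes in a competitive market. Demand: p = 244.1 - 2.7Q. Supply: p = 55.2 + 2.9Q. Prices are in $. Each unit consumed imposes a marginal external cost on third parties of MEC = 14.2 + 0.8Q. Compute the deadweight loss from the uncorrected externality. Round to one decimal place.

DWL = $132.5

Market equilibrium (private): 55.2 + 2.9Q = 244.1 - 2.7Q → Q_m = 33.7321.
Social marginal benefit = demand − MEC = 229.9 - 3.5Q.
Set SMB = MC: 229.9 - 3.5Q = 55.2 + 2.9Q → Q* = 27.2969.
Between Q* and Q_m the wedge MC − SMB runs linearly from 0 to MEC(Q_m), so the loss is a triangle.
DWL = ½ × 6.4352 × 41.1857 = 132.5191.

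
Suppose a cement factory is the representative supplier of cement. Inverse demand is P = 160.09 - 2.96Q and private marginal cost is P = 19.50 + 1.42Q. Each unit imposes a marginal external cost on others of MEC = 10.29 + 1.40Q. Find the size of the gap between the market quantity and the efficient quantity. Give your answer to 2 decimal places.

9.55 units

Market equilibrium (private): 19.50 + 1.42Q = 160.09 - 2.96Q → Q_m = 32.0982.
Social marginal cost = private MC + MEC = 29.79 + 2.82Q.
Set SMC = demand: 29.79 + 2.82Q = 160.09 - 2.96Q → Q* = 22.5433.
Gap = |32.0982 − 22.5433| = 9.5549.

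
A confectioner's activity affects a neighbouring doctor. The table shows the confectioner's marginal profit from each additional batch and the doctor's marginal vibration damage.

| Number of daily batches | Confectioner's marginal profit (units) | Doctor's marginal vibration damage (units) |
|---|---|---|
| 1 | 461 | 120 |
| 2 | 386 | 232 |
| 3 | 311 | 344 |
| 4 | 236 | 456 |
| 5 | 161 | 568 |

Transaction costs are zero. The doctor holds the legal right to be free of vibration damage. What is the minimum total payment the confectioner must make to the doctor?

352

Efficient level: marginal profit ≥ marginal vibration damage through level 2, so k* = 2.
With the doctor holding the right, the confectioner must at least compensate total damage at k*: 120 + 232 = 352.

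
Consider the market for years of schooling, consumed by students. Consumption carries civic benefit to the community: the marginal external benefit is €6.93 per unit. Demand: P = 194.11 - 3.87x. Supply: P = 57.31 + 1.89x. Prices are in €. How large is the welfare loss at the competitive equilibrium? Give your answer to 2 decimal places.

DWL = €4.17

Market equilibrium (private): 57.31 + 1.89x = 194.11 - 3.87x → x_m = 23.7500.
Social marginal benefit = demand + MEB = 201.04 - 3.87x.
Set SMB = MC: 201.04 - 3.87x = 57.31 + 1.89x → x* = 24.9531.
The loss is the area between SMB and MC from x* to x_m; with linear curves that's a triangle of height MEB(x_m).
DWL = ½ × 1.2031 × 6.9300 = 4.1687.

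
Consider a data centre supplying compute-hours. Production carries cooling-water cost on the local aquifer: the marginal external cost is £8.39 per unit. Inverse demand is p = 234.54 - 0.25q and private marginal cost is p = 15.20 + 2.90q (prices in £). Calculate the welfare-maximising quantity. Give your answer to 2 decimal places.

Social marginal cost = private MC + MEC = 23.59 + 2.90q.
Set SMC = demand: 23.59 + 2.90q = 234.54 - 0.25q → q* = 66.9683.

q* = 66.97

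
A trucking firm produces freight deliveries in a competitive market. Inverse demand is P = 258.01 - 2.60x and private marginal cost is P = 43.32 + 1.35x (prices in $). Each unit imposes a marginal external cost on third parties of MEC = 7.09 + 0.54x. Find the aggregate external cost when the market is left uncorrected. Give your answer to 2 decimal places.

Market equilibrium (private): 43.32 + 1.35x = 258.01 - 2.60x → x_m = 54.3519.
Total external cost = ∫₀^{x_m} (7.09 + 0.54x) dx = 7.09×54.3519 + ½×0.54×54.3519² = 1182.9698.

$1182.97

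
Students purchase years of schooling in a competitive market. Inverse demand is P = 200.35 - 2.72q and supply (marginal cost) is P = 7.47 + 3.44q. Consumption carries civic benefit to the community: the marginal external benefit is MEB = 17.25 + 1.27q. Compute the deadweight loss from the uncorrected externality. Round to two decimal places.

Market equilibrium (private): 7.47 + 3.44q = 200.35 - 2.72q → q_m = 31.3117.
Social marginal benefit = demand + MEB = 217.60 - 1.45q.
Set SMB = MC: 217.60 - 1.45q = 7.47 + 3.44q → q* = 42.9714.
The loss is the area between SMB and MC from q* to q_m; with linear curves that's a triangle of height MEB(q_m).
DWL = ½ × 11.6597 × 57.0158 = 332.3936.

DWL = 332.39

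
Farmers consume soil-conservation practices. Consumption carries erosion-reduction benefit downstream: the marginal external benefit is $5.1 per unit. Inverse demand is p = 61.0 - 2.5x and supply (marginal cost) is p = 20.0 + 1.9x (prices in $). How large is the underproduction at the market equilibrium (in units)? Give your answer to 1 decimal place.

1.2 units

Market equilibrium (private): 20.0 + 1.9x = 61.0 - 2.5x → x_m = 9.3182.
Social marginal benefit = demand + MEB = 66.1 - 2.5x.
Set SMB = MC: 66.1 - 2.5x = 20.0 + 1.9x → x* = 10.4773.
Gap = |9.3182 − 10.4773| = 1.1591.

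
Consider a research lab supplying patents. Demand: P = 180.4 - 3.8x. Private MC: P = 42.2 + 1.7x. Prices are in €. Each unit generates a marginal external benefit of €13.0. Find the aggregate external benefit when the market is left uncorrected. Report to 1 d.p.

Market equilibrium (private): 42.2 + 1.7x = 180.4 - 3.8x → x_m = 25.1273.
Total external benefit = MEB × x_m = 13.0 × 25.1273 = 326.6549.

€326.7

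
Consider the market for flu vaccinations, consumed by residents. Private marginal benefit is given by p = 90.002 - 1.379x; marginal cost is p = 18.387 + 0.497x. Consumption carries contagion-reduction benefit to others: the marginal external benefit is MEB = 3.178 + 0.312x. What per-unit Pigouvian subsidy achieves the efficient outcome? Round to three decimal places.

subsidy = 18.098 per unit

Social marginal benefit = demand + MEB = 93.180 - 1.067x.
Set SMB = MC: 93.180 - 1.067x = 18.387 + 0.497x → x* = 47.8216.
The Pigouvian subsidy equals MEB at x*: 3.178 + 0.312×47.8216 = 18.0983.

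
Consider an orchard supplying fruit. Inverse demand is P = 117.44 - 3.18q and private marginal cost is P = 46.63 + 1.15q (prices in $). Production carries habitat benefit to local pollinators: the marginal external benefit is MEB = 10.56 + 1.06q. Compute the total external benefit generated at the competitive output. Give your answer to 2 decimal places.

Market equilibrium (private): 46.63 + 1.15q = 117.44 - 3.18q → q_m = 16.3533.
Total external benefit = ∫₀^{q_m} (10.56 + 1.06q) dq = 10.56×16.3533 + ½×1.06×16.3533² = 314.4290.

$314.43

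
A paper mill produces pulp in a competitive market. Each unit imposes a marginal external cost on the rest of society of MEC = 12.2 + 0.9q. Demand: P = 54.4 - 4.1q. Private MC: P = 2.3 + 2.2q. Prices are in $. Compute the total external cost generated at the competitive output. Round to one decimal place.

$131.7

Market equilibrium (private): 2.3 + 2.2q = 54.4 - 4.1q → q_m = 8.2698.
Total external cost = ∫₀^{q_m} (12.2 + 0.9q) dq = 12.2×8.2698 + ½×0.9×8.2698² = 131.6669.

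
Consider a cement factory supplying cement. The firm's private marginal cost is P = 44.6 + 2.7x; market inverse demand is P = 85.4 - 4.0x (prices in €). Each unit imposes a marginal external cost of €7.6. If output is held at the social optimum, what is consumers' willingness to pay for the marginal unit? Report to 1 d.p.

Social marginal cost = private MC + MEC = 52.2 + 2.7x.
Set SMC = demand: 52.2 + 2.7x = 85.4 - 4.0x → x* = 4.9552.
Consumer price on the demand curve at x*: 85.4 − 4.0×4.9552 = 65.5792.

P = €65.6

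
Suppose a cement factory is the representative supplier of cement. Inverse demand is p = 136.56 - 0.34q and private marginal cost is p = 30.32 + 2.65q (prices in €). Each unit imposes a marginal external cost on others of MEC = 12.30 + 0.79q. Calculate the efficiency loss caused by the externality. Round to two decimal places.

Market equilibrium (private): 30.32 + 2.65q = 136.56 - 0.34q → q_m = 35.5318.
Social marginal cost = private MC + MEC = 42.62 + 3.44q.
Set SMC = demand: 42.62 + 3.44q = 136.56 - 0.34q → q* = 24.8519.
Between q* and q_m the wedge SMC − demand runs linearly from 0 to MEC(q_m), so the loss is a triangle.
DWL = ½ × 10.6799 × 40.3701 = 215.5743.

DWL = €215.57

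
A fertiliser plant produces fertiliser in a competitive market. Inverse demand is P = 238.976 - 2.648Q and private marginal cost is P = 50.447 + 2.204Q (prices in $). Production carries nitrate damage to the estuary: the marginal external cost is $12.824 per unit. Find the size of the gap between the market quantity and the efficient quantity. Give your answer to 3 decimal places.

Market equilibrium (private): 50.447 + 2.204Q = 238.976 - 2.648Q → Q_m = 38.8559.
Social marginal cost = private MC + MEC = 63.271 + 2.204Q.
Set SMC = demand: 63.271 + 2.204Q = 238.976 - 2.648Q → Q* = 36.2129.
Gap = |38.8559 − 36.2129| = 2.6430.

2.643 units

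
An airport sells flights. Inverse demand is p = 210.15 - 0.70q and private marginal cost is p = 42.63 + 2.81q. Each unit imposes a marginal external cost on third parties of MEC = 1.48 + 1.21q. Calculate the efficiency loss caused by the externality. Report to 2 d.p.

Market equilibrium (private): 42.63 + 2.81q = 210.15 - 0.70q → q_m = 47.7265.
Social marginal cost = private MC + MEC = 44.11 + 4.02q.
Set SMC = demand: 44.11 + 4.02q = 210.15 - 0.70q → q* = 35.1780.
Height of the DWL triangle at q_m is SMC(q_m) − demand(q_m) = MEC(q_m) = 59.2291.
DWL = ½ × 12.5485 × 59.2291 = 371.6182.

DWL = 371.62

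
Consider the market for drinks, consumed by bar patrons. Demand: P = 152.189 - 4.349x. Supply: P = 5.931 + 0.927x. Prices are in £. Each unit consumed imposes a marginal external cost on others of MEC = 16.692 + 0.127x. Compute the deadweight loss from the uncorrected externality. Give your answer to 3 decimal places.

DWL = £37.808

Market equilibrium (private): 5.931 + 0.927x = 152.189 - 4.349x → x_m = 27.7214.
Social marginal benefit = demand − MEC = 135.497 - 4.476x.
Set SMB = MC: 135.497 - 4.476x = 5.931 + 0.927x → x* = 23.9804.
The welfare-loss triangle has base |x_m − x*| and height MEC(x_m) (the vertical gap between SMB and MC is zero at x* and MEC at x_m).
DWL = ½ × 3.7410 × 20.2126 = 37.8077.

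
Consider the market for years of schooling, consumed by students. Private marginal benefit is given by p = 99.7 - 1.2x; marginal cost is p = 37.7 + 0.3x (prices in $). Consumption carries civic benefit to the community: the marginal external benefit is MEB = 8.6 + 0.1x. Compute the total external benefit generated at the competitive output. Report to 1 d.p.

$440.9

Market equilibrium (private): 37.7 + 0.3x = 99.7 - 1.2x → x_m = 41.3333.
Total external benefit = ∫₀^{x_m} (8.6 + 0.1x) dx = 8.6×41.3333 + ½×0.1×41.3333² = 440.8885.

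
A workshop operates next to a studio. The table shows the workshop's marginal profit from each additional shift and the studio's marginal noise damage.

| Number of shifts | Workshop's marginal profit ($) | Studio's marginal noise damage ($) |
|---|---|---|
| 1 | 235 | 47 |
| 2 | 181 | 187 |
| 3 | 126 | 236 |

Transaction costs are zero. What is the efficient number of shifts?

1

Bargaining reaches the level where marginal profit last exceeds marginal noise damage.
That holds through level 1 (235 ≥ 47) but not at 2 (181 < 187).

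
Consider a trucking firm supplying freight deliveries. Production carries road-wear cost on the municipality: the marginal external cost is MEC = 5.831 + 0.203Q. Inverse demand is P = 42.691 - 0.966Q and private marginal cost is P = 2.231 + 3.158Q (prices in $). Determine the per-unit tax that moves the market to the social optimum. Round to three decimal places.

Social marginal cost = private MC + MEC = 8.062 + 3.361Q.
Set SMC = demand: 8.062 + 3.361Q = 42.691 - 0.966Q → Q* = 8.0030.
The Pigouvian tax equals MEC at Q*: 5.831 + 0.203×8.0030 = 7.4556.

tax = $7.456 per unit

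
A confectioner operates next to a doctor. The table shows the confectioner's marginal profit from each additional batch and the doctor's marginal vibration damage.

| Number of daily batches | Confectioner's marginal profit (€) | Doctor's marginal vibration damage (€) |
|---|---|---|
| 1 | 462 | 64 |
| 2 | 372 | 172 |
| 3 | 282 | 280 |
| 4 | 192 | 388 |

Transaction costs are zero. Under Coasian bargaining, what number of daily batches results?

3

Bargaining reaches the level where marginal profit last exceeds marginal vibration damage.
That holds through level 3 (282 ≥ 280) but not at 4 (192 < 388).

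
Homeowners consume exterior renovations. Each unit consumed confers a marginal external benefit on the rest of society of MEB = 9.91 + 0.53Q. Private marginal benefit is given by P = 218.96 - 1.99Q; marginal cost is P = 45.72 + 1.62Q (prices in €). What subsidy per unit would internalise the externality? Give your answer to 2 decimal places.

Social marginal benefit = demand + MEB = 228.87 - 1.46Q.
Set SMB = MC: 228.87 - 1.46Q = 45.72 + 1.62Q → Q* = 59.4643.
The Pigouvian subsidy equals MEB at Q*: 9.91 + 0.53×59.4643 = 41.4261.

subsidy = €41.43 per unit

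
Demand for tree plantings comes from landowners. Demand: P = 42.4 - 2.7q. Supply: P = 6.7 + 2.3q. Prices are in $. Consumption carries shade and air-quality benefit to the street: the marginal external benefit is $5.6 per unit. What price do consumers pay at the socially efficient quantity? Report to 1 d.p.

P = $20.1

Social marginal benefit = demand + MEB = 48.0 - 2.7q.
Set SMB = MC: 48.0 - 2.7q = 6.7 + 2.3q → q* = 8.2600.
Consumer price on the demand curve at q*: 42.4 − 2.7×8.2600 = 20.0980.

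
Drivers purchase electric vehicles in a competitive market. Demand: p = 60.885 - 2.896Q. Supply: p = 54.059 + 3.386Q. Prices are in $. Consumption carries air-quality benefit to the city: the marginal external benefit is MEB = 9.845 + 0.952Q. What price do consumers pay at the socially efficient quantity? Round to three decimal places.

Social marginal benefit = demand + MEB = 70.730 - 1.944Q.
Set SMB = MC: 70.730 - 1.944Q = 54.059 + 3.386Q → Q* = 3.1278.
Consumer price on the demand curve at Q*: 60.885 − 2.896×3.1278 = 51.8269.

P = $51.827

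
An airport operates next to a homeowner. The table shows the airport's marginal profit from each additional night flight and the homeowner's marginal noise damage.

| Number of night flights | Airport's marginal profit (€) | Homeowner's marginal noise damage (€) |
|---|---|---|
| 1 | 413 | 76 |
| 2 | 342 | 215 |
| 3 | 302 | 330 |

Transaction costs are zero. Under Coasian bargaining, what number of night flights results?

Bargaining reaches the level where marginal profit last exceeds marginal noise damage.
That holds through level 2 (342 ≥ 215) but not at 3 (302 < 330).

2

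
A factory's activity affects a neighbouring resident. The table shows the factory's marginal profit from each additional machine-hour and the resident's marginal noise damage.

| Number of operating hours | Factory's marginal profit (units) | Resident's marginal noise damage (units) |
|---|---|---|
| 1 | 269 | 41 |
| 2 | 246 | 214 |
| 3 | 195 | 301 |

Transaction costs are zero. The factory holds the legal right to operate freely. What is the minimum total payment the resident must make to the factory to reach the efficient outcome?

195

Left alone the factory would choose level 3 (marginal profit stays positive).
Efficient level: k* = 2 (marginal profit ≥ marginal noise damage through 2).
The resident must at least cover the factory's forgone profit from cutting 3→2: 195 = 195.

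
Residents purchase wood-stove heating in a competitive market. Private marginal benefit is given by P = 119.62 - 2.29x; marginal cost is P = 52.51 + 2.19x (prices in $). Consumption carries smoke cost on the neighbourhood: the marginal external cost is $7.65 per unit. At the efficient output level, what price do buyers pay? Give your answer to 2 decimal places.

Social marginal benefit = demand − MEC = 111.97 - 2.29x.
Set SMB = MC: 111.97 - 2.29x = 52.51 + 2.19x → x* = 13.2723.
Consumer price on the demand curve at x*: 119.62 − 2.29×13.2723 = 89.2264.

P = $89.23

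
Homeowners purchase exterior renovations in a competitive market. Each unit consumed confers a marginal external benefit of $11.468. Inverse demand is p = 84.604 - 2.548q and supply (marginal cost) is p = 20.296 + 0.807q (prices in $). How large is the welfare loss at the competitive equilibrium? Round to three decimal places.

Market equilibrium (private): 20.296 + 0.807q = 84.604 - 2.548q → q_m = 19.1678.
Social marginal benefit = demand + MEB = 96.072 - 2.548q.
Set SMB = MC: 96.072 - 2.548q = 20.296 + 0.807q → q* = 22.5860.
Between q* and q_m the wedge SMB − MC runs linearly from 0 to MEB(q_m), so the loss is a triangle.
DWL = ½ × 3.4182 × 11.4680 = 19.6000.

DWL = $19.600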